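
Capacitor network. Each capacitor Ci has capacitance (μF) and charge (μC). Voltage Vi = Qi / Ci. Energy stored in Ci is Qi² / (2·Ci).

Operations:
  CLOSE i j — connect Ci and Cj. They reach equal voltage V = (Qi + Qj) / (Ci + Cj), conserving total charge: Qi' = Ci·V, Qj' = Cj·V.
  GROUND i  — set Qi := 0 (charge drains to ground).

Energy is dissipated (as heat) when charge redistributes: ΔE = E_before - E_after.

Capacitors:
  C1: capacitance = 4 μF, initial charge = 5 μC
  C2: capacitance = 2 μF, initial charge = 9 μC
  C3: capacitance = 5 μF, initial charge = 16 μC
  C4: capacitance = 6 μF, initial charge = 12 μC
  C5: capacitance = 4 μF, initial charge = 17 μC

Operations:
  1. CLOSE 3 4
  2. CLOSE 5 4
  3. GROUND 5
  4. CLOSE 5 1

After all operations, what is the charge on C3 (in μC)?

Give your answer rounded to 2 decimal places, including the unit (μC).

Initial: C1(4μF, Q=5μC, V=1.25V), C2(2μF, Q=9μC, V=4.50V), C3(5μF, Q=16μC, V=3.20V), C4(6μF, Q=12μC, V=2.00V), C5(4μF, Q=17μC, V=4.25V)
Op 1: CLOSE 3-4: Q_total=28.00, C_total=11.00, V=2.55; Q3=12.73, Q4=15.27; dissipated=1.964
Op 2: CLOSE 5-4: Q_total=32.27, C_total=10.00, V=3.23; Q5=12.91, Q4=19.36; dissipated=3.487
Op 3: GROUND 5: Q5=0; energy lost=20.831
Op 4: CLOSE 5-1: Q_total=5.00, C_total=8.00, V=0.62; Q5=2.50, Q1=2.50; dissipated=1.562
Final charges: Q1=2.50, Q2=9.00, Q3=12.73, Q4=19.36, Q5=2.50

Answer: 12.73 μC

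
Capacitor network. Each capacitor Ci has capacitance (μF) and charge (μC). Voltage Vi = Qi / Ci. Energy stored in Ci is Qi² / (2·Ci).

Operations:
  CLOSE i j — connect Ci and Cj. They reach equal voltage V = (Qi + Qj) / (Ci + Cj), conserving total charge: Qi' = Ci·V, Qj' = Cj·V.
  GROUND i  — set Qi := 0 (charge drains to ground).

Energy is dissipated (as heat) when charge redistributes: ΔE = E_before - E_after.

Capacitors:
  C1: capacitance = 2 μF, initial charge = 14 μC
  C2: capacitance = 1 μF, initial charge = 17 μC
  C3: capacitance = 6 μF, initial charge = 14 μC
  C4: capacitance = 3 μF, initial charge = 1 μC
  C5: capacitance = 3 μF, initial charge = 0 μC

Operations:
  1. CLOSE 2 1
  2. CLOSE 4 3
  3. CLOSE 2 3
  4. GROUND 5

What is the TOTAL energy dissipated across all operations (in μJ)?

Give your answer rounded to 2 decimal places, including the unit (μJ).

Answer: 69.52 μJ

Derivation:
Initial: C1(2μF, Q=14μC, V=7.00V), C2(1μF, Q=17μC, V=17.00V), C3(6μF, Q=14μC, V=2.33V), C4(3μF, Q=1μC, V=0.33V), C5(3μF, Q=0μC, V=0.00V)
Op 1: CLOSE 2-1: Q_total=31.00, C_total=3.00, V=10.33; Q2=10.33, Q1=20.67; dissipated=33.333
Op 2: CLOSE 4-3: Q_total=15.00, C_total=9.00, V=1.67; Q4=5.00, Q3=10.00; dissipated=4.000
Op 3: CLOSE 2-3: Q_total=20.33, C_total=7.00, V=2.90; Q2=2.90, Q3=17.43; dissipated=32.190
Op 4: GROUND 5: Q5=0; energy lost=0.000
Total dissipated: 69.524 μJ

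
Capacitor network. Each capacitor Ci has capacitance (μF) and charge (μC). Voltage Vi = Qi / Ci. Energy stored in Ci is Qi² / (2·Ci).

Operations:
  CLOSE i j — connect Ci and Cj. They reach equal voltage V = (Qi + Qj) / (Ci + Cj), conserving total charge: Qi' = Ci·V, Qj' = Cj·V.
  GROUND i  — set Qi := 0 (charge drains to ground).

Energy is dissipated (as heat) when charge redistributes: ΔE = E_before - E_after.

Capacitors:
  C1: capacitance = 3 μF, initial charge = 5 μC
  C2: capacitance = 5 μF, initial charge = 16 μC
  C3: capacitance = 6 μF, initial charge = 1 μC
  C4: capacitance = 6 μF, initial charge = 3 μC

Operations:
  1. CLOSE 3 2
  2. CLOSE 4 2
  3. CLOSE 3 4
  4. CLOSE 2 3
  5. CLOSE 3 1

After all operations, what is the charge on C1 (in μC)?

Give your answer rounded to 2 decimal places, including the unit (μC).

Initial: C1(3μF, Q=5μC, V=1.67V), C2(5μF, Q=16μC, V=3.20V), C3(6μF, Q=1μC, V=0.17V), C4(6μF, Q=3μC, V=0.50V)
Op 1: CLOSE 3-2: Q_total=17.00, C_total=11.00, V=1.55; Q3=9.27, Q2=7.73; dissipated=12.547
Op 2: CLOSE 4-2: Q_total=10.73, C_total=11.00, V=0.98; Q4=5.85, Q2=4.88; dissipated=1.490
Op 3: CLOSE 3-4: Q_total=15.12, C_total=12.00, V=1.26; Q3=7.56, Q4=7.56; dissipated=0.488
Op 4: CLOSE 2-3: Q_total=12.44, C_total=11.00, V=1.13; Q2=5.65, Q3=6.78; dissipated=0.111
Op 5: CLOSE 3-1: Q_total=11.78, C_total=9.00, V=1.31; Q3=7.86, Q1=3.93; dissipated=0.287
Final charges: Q1=3.93, Q2=5.65, Q3=7.86, Q4=7.56

Answer: 3.93 μC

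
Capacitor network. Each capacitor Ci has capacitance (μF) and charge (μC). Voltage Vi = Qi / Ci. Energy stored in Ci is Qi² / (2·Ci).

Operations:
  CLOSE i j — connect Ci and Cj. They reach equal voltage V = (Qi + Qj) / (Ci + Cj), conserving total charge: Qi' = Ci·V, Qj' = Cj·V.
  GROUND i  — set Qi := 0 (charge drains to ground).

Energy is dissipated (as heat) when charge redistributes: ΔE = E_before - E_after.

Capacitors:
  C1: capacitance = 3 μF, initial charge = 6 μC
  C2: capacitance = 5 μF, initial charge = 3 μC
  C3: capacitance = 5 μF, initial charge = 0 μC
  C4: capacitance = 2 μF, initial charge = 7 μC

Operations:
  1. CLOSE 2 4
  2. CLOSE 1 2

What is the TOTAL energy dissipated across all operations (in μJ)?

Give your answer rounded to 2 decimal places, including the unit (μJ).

Initial: C1(3μF, Q=6μC, V=2.00V), C2(5μF, Q=3μC, V=0.60V), C3(5μF, Q=0μC, V=0.00V), C4(2μF, Q=7μC, V=3.50V)
Op 1: CLOSE 2-4: Q_total=10.00, C_total=7.00, V=1.43; Q2=7.14, Q4=2.86; dissipated=6.007
Op 2: CLOSE 1-2: Q_total=13.14, C_total=8.00, V=1.64; Q1=4.93, Q2=8.21; dissipated=0.306
Total dissipated: 6.313 μJ

Answer: 6.31 μJ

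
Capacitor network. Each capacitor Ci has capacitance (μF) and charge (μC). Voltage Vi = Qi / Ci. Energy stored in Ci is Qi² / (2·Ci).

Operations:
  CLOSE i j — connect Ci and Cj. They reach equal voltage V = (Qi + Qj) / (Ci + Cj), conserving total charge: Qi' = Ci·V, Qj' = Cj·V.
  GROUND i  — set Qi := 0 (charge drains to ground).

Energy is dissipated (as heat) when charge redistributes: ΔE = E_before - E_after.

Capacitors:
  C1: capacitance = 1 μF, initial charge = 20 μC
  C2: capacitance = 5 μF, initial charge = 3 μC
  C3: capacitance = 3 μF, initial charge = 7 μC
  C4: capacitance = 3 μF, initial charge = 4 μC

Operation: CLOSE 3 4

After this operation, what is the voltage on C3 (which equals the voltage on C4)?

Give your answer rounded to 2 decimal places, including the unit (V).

Answer: 1.83 V

Derivation:
Initial: C1(1μF, Q=20μC, V=20.00V), C2(5μF, Q=3μC, V=0.60V), C3(3μF, Q=7μC, V=2.33V), C4(3μF, Q=4μC, V=1.33V)
Op 1: CLOSE 3-4: Q_total=11.00, C_total=6.00, V=1.83; Q3=5.50, Q4=5.50; dissipated=0.750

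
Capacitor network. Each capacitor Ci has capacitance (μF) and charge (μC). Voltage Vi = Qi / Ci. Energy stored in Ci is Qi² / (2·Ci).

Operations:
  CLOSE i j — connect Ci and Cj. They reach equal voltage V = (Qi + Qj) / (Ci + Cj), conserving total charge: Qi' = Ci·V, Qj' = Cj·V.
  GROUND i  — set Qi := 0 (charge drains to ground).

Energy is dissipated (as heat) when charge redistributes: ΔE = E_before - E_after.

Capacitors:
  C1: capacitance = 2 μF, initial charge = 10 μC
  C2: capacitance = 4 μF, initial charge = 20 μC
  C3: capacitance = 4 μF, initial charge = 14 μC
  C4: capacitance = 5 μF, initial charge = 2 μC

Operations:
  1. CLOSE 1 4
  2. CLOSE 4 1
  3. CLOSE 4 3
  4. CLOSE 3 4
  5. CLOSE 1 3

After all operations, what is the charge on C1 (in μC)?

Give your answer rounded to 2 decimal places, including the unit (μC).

Initial: C1(2μF, Q=10μC, V=5.00V), C2(4μF, Q=20μC, V=5.00V), C3(4μF, Q=14μC, V=3.50V), C4(5μF, Q=2μC, V=0.40V)
Op 1: CLOSE 1-4: Q_total=12.00, C_total=7.00, V=1.71; Q1=3.43, Q4=8.57; dissipated=15.114
Op 2: CLOSE 4-1: Q_total=12.00, C_total=7.00, V=1.71; Q4=8.57, Q1=3.43; dissipated=0.000
Op 3: CLOSE 4-3: Q_total=22.57, C_total=9.00, V=2.51; Q4=12.54, Q3=10.03; dissipated=3.543
Op 4: CLOSE 3-4: Q_total=22.57, C_total=9.00, V=2.51; Q3=10.03, Q4=12.54; dissipated=0.000
Op 5: CLOSE 1-3: Q_total=13.46, C_total=6.00, V=2.24; Q1=4.49, Q3=8.97; dissipated=0.420
Final charges: Q1=4.49, Q2=20.00, Q3=8.97, Q4=12.54

Answer: 4.49 μC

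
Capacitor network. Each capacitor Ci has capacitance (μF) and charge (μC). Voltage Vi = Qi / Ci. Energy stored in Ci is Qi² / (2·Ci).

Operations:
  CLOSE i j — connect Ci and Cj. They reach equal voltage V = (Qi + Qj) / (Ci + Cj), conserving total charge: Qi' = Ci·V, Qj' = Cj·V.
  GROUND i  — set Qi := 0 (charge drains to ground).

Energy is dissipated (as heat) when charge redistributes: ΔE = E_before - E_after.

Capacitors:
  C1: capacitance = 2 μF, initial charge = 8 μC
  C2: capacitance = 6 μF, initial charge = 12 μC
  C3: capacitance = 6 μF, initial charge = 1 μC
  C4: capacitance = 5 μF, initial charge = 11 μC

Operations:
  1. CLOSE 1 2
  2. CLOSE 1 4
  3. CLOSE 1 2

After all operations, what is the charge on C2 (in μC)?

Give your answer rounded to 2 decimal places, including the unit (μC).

Initial: C1(2μF, Q=8μC, V=4.00V), C2(6μF, Q=12μC, V=2.00V), C3(6μF, Q=1μC, V=0.17V), C4(5μF, Q=11μC, V=2.20V)
Op 1: CLOSE 1-2: Q_total=20.00, C_total=8.00, V=2.50; Q1=5.00, Q2=15.00; dissipated=3.000
Op 2: CLOSE 1-4: Q_total=16.00, C_total=7.00, V=2.29; Q1=4.57, Q4=11.43; dissipated=0.064
Op 3: CLOSE 1-2: Q_total=19.57, C_total=8.00, V=2.45; Q1=4.89, Q2=14.68; dissipated=0.034
Final charges: Q1=4.89, Q2=14.68, Q3=1.00, Q4=11.43

Answer: 14.68 μC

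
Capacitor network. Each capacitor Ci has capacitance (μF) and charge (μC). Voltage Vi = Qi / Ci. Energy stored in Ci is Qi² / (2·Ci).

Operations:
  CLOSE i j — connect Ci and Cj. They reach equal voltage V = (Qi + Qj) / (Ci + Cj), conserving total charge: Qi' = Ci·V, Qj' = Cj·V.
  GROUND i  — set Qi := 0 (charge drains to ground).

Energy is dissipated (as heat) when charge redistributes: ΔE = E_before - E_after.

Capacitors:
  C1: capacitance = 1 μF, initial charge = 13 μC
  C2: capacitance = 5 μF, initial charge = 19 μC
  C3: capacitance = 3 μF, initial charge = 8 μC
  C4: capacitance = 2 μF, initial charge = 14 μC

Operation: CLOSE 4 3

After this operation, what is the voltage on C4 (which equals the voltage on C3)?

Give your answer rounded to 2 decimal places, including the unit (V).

Answer: 4.40 V

Derivation:
Initial: C1(1μF, Q=13μC, V=13.00V), C2(5μF, Q=19μC, V=3.80V), C3(3μF, Q=8μC, V=2.67V), C4(2μF, Q=14μC, V=7.00V)
Op 1: CLOSE 4-3: Q_total=22.00, C_total=5.00, V=4.40; Q4=8.80, Q3=13.20; dissipated=11.267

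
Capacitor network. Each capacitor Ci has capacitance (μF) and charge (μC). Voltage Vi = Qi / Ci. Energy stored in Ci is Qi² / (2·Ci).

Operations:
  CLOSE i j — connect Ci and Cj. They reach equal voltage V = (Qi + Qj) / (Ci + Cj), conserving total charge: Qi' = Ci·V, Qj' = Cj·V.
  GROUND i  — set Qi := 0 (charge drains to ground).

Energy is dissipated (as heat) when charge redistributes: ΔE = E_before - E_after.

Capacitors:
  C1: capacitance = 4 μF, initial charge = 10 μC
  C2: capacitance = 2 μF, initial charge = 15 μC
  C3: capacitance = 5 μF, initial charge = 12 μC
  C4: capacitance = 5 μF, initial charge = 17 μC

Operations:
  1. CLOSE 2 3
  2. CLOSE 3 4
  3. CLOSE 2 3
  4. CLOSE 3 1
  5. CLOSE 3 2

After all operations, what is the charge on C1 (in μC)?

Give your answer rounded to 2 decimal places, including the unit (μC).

Initial: C1(4μF, Q=10μC, V=2.50V), C2(2μF, Q=15μC, V=7.50V), C3(5μF, Q=12μC, V=2.40V), C4(5μF, Q=17μC, V=3.40V)
Op 1: CLOSE 2-3: Q_total=27.00, C_total=7.00, V=3.86; Q2=7.71, Q3=19.29; dissipated=18.579
Op 2: CLOSE 3-4: Q_total=36.29, C_total=10.00, V=3.63; Q3=18.14, Q4=18.14; dissipated=0.261
Op 3: CLOSE 2-3: Q_total=25.86, C_total=7.00, V=3.69; Q2=7.39, Q3=18.47; dissipated=0.037
Op 4: CLOSE 3-1: Q_total=28.47, C_total=9.00, V=3.16; Q3=15.82, Q1=12.65; dissipated=1.584
Op 5: CLOSE 3-2: Q_total=23.20, C_total=7.00, V=3.31; Q3=16.57, Q2=6.63; dissipated=0.201
Final charges: Q1=12.65, Q2=6.63, Q3=16.57, Q4=18.14

Answer: 12.65 μC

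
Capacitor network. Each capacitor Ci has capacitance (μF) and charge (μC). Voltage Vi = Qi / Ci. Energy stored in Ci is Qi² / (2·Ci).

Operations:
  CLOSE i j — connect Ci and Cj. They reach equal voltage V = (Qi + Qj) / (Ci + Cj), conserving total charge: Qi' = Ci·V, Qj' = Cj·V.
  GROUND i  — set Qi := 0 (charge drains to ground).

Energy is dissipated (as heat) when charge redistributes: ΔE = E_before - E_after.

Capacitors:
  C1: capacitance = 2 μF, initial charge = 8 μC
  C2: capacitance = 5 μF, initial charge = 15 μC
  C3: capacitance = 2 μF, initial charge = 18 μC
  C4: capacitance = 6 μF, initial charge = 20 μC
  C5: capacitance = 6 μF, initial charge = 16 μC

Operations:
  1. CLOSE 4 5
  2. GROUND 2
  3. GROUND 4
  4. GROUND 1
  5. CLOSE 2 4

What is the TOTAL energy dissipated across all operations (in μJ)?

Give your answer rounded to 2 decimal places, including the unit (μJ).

Initial: C1(2μF, Q=8μC, V=4.00V), C2(5μF, Q=15μC, V=3.00V), C3(2μF, Q=18μC, V=9.00V), C4(6μF, Q=20μC, V=3.33V), C5(6μF, Q=16μC, V=2.67V)
Op 1: CLOSE 4-5: Q_total=36.00, C_total=12.00, V=3.00; Q4=18.00, Q5=18.00; dissipated=0.667
Op 2: GROUND 2: Q2=0; energy lost=22.500
Op 3: GROUND 4: Q4=0; energy lost=27.000
Op 4: GROUND 1: Q1=0; energy lost=16.000
Op 5: CLOSE 2-4: Q_total=0.00, C_total=11.00, V=0.00; Q2=0.00, Q4=0.00; dissipated=0.000
Total dissipated: 66.167 μJ

Answer: 66.17 μJ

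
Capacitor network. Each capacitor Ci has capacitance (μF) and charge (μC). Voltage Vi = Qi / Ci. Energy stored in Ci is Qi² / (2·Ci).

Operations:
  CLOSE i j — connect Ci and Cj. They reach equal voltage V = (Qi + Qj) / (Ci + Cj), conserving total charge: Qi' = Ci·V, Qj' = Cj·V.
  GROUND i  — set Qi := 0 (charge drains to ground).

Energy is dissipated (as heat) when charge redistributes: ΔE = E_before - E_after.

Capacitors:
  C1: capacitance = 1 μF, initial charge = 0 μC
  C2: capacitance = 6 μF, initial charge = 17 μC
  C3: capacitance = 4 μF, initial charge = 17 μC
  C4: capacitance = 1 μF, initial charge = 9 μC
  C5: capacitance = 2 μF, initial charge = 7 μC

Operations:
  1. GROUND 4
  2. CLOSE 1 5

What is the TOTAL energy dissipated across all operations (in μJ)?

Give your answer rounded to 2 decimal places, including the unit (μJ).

Answer: 44.58 μJ

Derivation:
Initial: C1(1μF, Q=0μC, V=0.00V), C2(6μF, Q=17μC, V=2.83V), C3(4μF, Q=17μC, V=4.25V), C4(1μF, Q=9μC, V=9.00V), C5(2μF, Q=7μC, V=3.50V)
Op 1: GROUND 4: Q4=0; energy lost=40.500
Op 2: CLOSE 1-5: Q_total=7.00, C_total=3.00, V=2.33; Q1=2.33, Q5=4.67; dissipated=4.083
Total dissipated: 44.583 μJ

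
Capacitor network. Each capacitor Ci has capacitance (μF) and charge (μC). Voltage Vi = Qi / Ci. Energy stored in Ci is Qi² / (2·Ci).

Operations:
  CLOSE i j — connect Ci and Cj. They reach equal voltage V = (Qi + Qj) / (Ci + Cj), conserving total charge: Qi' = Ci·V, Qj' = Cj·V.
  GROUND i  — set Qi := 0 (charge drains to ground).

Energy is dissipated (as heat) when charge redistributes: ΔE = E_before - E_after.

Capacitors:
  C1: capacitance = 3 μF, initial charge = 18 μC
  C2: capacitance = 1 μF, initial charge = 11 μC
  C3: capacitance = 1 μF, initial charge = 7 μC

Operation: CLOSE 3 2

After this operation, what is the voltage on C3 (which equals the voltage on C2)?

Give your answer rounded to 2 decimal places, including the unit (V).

Answer: 9.00 V

Derivation:
Initial: C1(3μF, Q=18μC, V=6.00V), C2(1μF, Q=11μC, V=11.00V), C3(1μF, Q=7μC, V=7.00V)
Op 1: CLOSE 3-2: Q_total=18.00, C_total=2.00, V=9.00; Q3=9.00, Q2=9.00; dissipated=4.000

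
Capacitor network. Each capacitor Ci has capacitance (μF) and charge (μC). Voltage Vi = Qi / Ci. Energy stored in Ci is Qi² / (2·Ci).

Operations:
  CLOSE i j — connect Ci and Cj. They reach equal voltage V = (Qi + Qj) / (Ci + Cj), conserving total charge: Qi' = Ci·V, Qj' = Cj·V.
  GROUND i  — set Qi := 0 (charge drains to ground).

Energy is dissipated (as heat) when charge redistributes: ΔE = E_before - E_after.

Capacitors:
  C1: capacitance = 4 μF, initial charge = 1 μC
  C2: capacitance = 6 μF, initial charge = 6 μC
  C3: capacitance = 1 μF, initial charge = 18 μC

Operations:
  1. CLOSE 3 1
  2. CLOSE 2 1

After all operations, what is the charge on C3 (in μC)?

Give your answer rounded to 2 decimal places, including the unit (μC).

Initial: C1(4μF, Q=1μC, V=0.25V), C2(6μF, Q=6μC, V=1.00V), C3(1μF, Q=18μC, V=18.00V)
Op 1: CLOSE 3-1: Q_total=19.00, C_total=5.00, V=3.80; Q3=3.80, Q1=15.20; dissipated=126.025
Op 2: CLOSE 2-1: Q_total=21.20, C_total=10.00, V=2.12; Q2=12.72, Q1=8.48; dissipated=9.408
Final charges: Q1=8.48, Q2=12.72, Q3=3.80

Answer: 3.80 μC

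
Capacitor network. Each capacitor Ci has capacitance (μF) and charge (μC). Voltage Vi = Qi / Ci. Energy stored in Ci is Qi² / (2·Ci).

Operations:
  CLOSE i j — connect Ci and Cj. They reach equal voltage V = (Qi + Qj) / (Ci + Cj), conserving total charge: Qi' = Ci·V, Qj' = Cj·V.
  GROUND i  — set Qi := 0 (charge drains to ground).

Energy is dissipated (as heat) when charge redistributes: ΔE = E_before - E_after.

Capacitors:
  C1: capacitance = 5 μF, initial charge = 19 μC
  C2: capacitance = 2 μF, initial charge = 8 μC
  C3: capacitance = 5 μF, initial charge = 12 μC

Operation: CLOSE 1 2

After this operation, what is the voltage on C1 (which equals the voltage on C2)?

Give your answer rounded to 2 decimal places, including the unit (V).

Answer: 3.86 V

Derivation:
Initial: C1(5μF, Q=19μC, V=3.80V), C2(2μF, Q=8μC, V=4.00V), C3(5μF, Q=12μC, V=2.40V)
Op 1: CLOSE 1-2: Q_total=27.00, C_total=7.00, V=3.86; Q1=19.29, Q2=7.71; dissipated=0.029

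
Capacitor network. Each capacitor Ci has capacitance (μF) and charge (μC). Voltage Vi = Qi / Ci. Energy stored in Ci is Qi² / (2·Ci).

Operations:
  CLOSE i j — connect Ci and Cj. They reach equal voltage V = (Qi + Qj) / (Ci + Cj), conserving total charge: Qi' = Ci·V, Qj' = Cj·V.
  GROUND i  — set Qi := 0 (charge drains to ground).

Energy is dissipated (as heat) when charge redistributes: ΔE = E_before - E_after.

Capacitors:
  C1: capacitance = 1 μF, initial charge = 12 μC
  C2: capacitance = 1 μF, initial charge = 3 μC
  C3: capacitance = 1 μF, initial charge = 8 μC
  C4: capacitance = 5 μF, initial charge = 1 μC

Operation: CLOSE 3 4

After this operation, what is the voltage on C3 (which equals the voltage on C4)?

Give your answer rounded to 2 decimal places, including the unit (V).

Initial: C1(1μF, Q=12μC, V=12.00V), C2(1μF, Q=3μC, V=3.00V), C3(1μF, Q=8μC, V=8.00V), C4(5μF, Q=1μC, V=0.20V)
Op 1: CLOSE 3-4: Q_total=9.00, C_total=6.00, V=1.50; Q3=1.50, Q4=7.50; dissipated=25.350

Answer: 1.50 V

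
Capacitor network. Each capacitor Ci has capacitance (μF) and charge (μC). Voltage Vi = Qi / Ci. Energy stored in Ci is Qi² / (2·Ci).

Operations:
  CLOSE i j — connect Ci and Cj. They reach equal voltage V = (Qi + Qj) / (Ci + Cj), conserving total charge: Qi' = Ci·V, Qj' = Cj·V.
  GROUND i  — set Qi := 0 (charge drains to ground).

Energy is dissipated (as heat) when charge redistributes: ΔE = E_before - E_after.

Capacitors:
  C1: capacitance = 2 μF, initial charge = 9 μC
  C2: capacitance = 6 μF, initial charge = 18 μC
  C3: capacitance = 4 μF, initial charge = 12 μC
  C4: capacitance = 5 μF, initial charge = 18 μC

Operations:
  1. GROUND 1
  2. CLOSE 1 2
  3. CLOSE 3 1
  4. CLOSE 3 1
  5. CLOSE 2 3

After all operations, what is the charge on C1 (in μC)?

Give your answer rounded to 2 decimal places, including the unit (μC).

Initial: C1(2μF, Q=9μC, V=4.50V), C2(6μF, Q=18μC, V=3.00V), C3(4μF, Q=12μC, V=3.00V), C4(5μF, Q=18μC, V=3.60V)
Op 1: GROUND 1: Q1=0; energy lost=20.250
Op 2: CLOSE 1-2: Q_total=18.00, C_total=8.00, V=2.25; Q1=4.50, Q2=13.50; dissipated=6.750
Op 3: CLOSE 3-1: Q_total=16.50, C_total=6.00, V=2.75; Q3=11.00, Q1=5.50; dissipated=0.375
Op 4: CLOSE 3-1: Q_total=16.50, C_total=6.00, V=2.75; Q3=11.00, Q1=5.50; dissipated=0.000
Op 5: CLOSE 2-3: Q_total=24.50, C_total=10.00, V=2.45; Q2=14.70, Q3=9.80; dissipated=0.300
Final charges: Q1=5.50, Q2=14.70, Q3=9.80, Q4=18.00

Answer: 5.50 μC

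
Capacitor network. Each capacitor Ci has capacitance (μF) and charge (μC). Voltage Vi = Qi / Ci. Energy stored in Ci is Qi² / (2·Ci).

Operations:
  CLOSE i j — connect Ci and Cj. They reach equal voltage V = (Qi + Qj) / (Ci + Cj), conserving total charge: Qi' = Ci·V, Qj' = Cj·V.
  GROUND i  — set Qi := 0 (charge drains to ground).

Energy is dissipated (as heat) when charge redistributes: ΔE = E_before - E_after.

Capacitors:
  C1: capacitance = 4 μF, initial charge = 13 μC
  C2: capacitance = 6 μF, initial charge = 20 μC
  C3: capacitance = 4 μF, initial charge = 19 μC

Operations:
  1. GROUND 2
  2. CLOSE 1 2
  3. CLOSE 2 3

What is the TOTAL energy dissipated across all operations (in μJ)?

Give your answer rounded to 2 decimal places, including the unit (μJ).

Initial: C1(4μF, Q=13μC, V=3.25V), C2(6μF, Q=20μC, V=3.33V), C3(4μF, Q=19μC, V=4.75V)
Op 1: GROUND 2: Q2=0; energy lost=33.333
Op 2: CLOSE 1-2: Q_total=13.00, C_total=10.00, V=1.30; Q1=5.20, Q2=7.80; dissipated=12.675
Op 3: CLOSE 2-3: Q_total=26.80, C_total=10.00, V=2.68; Q2=16.08, Q3=10.72; dissipated=14.283
Total dissipated: 60.291 μJ

Answer: 60.29 μJ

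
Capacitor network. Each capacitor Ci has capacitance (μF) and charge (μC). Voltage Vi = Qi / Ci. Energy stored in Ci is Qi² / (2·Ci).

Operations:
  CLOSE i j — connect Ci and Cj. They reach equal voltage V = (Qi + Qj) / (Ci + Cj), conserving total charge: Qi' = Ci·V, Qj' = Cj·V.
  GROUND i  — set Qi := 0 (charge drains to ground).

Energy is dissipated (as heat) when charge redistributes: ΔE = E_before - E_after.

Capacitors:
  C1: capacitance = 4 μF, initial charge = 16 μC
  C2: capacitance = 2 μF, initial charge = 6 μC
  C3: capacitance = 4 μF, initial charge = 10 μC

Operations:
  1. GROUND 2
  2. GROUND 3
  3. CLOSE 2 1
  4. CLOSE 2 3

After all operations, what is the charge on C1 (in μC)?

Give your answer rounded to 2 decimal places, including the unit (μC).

Initial: C1(4μF, Q=16μC, V=4.00V), C2(2μF, Q=6μC, V=3.00V), C3(4μF, Q=10μC, V=2.50V)
Op 1: GROUND 2: Q2=0; energy lost=9.000
Op 2: GROUND 3: Q3=0; energy lost=12.500
Op 3: CLOSE 2-1: Q_total=16.00, C_total=6.00, V=2.67; Q2=5.33, Q1=10.67; dissipated=10.667
Op 4: CLOSE 2-3: Q_total=5.33, C_total=6.00, V=0.89; Q2=1.78, Q3=3.56; dissipated=4.741
Final charges: Q1=10.67, Q2=1.78, Q3=3.56

Answer: 10.67 μC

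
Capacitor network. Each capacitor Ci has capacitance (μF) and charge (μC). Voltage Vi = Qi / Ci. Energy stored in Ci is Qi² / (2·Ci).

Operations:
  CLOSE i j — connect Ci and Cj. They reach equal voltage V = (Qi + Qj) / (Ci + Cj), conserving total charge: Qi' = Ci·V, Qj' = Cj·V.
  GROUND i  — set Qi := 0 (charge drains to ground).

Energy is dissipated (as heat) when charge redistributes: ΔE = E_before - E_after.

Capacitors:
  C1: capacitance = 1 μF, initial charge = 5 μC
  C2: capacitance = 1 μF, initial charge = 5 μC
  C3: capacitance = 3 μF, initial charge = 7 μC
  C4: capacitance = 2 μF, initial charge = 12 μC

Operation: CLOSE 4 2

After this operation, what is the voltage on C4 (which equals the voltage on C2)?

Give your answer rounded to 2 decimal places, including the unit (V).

Initial: C1(1μF, Q=5μC, V=5.00V), C2(1μF, Q=5μC, V=5.00V), C3(3μF, Q=7μC, V=2.33V), C4(2μF, Q=12μC, V=6.00V)
Op 1: CLOSE 4-2: Q_total=17.00, C_total=3.00, V=5.67; Q4=11.33, Q2=5.67; dissipated=0.333

Answer: 5.67 V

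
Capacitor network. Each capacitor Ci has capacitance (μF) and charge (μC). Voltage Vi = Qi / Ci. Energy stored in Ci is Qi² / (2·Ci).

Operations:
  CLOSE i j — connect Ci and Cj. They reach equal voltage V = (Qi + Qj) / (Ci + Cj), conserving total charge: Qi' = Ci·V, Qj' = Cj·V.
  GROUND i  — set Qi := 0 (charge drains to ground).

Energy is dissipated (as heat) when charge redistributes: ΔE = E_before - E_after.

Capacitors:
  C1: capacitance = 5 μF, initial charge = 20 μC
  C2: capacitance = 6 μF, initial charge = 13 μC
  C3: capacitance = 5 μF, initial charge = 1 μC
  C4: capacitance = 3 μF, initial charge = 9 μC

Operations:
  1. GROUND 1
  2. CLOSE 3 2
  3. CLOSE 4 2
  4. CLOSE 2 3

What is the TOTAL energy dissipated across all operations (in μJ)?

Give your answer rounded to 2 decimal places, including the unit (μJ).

Answer: 48.71 μJ

Derivation:
Initial: C1(5μF, Q=20μC, V=4.00V), C2(6μF, Q=13μC, V=2.17V), C3(5μF, Q=1μC, V=0.20V), C4(3μF, Q=9μC, V=3.00V)
Op 1: GROUND 1: Q1=0; energy lost=40.000
Op 2: CLOSE 3-2: Q_total=14.00, C_total=11.00, V=1.27; Q3=6.36, Q2=7.64; dissipated=5.274
Op 3: CLOSE 4-2: Q_total=16.64, C_total=9.00, V=1.85; Q4=5.55, Q2=11.09; dissipated=2.983
Op 4: CLOSE 2-3: Q_total=17.45, C_total=11.00, V=1.59; Q2=9.52, Q3=7.93; dissipated=0.452
Total dissipated: 48.710 μJ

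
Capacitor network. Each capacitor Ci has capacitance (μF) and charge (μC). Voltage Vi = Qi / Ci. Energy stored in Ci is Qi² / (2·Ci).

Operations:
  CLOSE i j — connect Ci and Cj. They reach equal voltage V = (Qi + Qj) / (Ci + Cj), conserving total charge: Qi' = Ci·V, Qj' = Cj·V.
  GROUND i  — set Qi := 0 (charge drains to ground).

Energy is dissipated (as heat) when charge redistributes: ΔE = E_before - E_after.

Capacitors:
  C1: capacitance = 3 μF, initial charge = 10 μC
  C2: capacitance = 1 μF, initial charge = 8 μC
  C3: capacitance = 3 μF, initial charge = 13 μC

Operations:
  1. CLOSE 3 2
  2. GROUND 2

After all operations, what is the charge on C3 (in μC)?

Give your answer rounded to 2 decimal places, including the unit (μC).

Initial: C1(3μF, Q=10μC, V=3.33V), C2(1μF, Q=8μC, V=8.00V), C3(3μF, Q=13μC, V=4.33V)
Op 1: CLOSE 3-2: Q_total=21.00, C_total=4.00, V=5.25; Q3=15.75, Q2=5.25; dissipated=5.042
Op 2: GROUND 2: Q2=0; energy lost=13.781
Final charges: Q1=10.00, Q2=0.00, Q3=15.75

Answer: 15.75 μC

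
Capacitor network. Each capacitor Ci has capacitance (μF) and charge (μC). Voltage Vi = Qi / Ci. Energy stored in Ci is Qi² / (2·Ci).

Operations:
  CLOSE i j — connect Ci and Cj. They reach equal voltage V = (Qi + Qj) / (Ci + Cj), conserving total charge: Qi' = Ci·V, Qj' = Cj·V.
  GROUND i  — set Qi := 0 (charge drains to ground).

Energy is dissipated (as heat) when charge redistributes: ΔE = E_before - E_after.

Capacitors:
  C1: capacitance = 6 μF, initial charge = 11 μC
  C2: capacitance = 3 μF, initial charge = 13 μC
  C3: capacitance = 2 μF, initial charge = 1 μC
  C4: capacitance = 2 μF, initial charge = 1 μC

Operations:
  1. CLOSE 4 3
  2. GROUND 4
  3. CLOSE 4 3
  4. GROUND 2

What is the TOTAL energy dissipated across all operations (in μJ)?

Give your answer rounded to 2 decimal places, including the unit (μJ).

Answer: 28.54 μJ

Derivation:
Initial: C1(6μF, Q=11μC, V=1.83V), C2(3μF, Q=13μC, V=4.33V), C3(2μF, Q=1μC, V=0.50V), C4(2μF, Q=1μC, V=0.50V)
Op 1: CLOSE 4-3: Q_total=2.00, C_total=4.00, V=0.50; Q4=1.00, Q3=1.00; dissipated=0.000
Op 2: GROUND 4: Q4=0; energy lost=0.250
Op 3: CLOSE 4-3: Q_total=1.00, C_total=4.00, V=0.25; Q4=0.50, Q3=0.50; dissipated=0.125
Op 4: GROUND 2: Q2=0; energy lost=28.167
Total dissipated: 28.542 μJ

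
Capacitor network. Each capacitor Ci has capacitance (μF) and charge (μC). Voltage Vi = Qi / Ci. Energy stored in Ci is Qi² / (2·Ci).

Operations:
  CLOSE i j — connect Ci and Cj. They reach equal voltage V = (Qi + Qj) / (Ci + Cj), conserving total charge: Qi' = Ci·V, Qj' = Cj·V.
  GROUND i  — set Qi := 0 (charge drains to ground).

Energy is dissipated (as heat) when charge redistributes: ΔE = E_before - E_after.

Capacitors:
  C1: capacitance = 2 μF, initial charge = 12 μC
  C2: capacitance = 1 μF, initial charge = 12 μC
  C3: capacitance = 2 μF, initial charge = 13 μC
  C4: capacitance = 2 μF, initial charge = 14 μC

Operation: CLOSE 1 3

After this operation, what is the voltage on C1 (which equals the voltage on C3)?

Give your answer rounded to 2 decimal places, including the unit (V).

Initial: C1(2μF, Q=12μC, V=6.00V), C2(1μF, Q=12μC, V=12.00V), C3(2μF, Q=13μC, V=6.50V), C4(2μF, Q=14μC, V=7.00V)
Op 1: CLOSE 1-3: Q_total=25.00, C_total=4.00, V=6.25; Q1=12.50, Q3=12.50; dissipated=0.125

Answer: 6.25 V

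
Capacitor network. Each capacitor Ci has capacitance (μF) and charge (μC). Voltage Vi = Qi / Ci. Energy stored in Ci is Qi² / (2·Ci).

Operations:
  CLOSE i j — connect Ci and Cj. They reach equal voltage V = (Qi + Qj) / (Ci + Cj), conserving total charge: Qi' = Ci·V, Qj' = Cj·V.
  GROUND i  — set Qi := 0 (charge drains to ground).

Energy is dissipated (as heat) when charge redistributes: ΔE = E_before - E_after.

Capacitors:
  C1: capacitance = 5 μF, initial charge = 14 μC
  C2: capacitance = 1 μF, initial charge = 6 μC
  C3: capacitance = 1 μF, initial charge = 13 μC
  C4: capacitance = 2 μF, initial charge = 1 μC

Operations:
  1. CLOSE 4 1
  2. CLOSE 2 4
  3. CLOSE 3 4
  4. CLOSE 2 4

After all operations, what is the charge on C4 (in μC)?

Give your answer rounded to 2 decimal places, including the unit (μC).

Answer: 11.11 μC

Derivation:
Initial: C1(5μF, Q=14μC, V=2.80V), C2(1μF, Q=6μC, V=6.00V), C3(1μF, Q=13μC, V=13.00V), C4(2μF, Q=1μC, V=0.50V)
Op 1: CLOSE 4-1: Q_total=15.00, C_total=7.00, V=2.14; Q4=4.29, Q1=10.71; dissipated=3.779
Op 2: CLOSE 2-4: Q_total=10.29, C_total=3.00, V=3.43; Q2=3.43, Q4=6.86; dissipated=4.959
Op 3: CLOSE 3-4: Q_total=19.86, C_total=3.00, V=6.62; Q3=6.62, Q4=13.24; dissipated=30.537
Op 4: CLOSE 2-4: Q_total=16.67, C_total=3.00, V=5.56; Q2=5.56, Q4=11.11; dissipated=3.393
Final charges: Q1=10.71, Q2=5.56, Q3=6.62, Q4=11.11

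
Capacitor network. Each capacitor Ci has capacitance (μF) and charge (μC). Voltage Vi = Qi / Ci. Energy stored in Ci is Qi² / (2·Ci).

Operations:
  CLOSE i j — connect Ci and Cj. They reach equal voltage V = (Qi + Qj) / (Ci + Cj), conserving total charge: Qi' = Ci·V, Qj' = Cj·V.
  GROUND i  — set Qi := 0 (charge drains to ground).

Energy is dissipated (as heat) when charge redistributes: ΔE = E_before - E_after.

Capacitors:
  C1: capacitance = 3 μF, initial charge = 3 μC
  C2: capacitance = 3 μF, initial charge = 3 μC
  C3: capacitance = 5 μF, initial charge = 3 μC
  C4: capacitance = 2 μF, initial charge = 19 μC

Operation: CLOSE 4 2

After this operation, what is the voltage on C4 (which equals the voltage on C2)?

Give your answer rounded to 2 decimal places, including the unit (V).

Initial: C1(3μF, Q=3μC, V=1.00V), C2(3μF, Q=3μC, V=1.00V), C3(5μF, Q=3μC, V=0.60V), C4(2μF, Q=19μC, V=9.50V)
Op 1: CLOSE 4-2: Q_total=22.00, C_total=5.00, V=4.40; Q4=8.80, Q2=13.20; dissipated=43.350

Answer: 4.40 V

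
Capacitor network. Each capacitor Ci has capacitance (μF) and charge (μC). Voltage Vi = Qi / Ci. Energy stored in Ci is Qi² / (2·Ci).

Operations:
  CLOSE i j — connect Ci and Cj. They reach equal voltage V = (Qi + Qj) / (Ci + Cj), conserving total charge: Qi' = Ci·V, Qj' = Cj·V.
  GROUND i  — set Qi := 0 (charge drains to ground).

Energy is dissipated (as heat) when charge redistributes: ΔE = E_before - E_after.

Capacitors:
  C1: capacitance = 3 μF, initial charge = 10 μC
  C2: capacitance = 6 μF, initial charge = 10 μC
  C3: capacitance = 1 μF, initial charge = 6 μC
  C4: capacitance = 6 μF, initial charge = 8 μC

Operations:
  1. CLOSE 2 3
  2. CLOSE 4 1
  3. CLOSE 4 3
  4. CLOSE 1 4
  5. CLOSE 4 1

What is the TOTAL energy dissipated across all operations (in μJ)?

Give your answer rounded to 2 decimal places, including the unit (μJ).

Initial: C1(3μF, Q=10μC, V=3.33V), C2(6μF, Q=10μC, V=1.67V), C3(1μF, Q=6μC, V=6.00V), C4(6μF, Q=8μC, V=1.33V)
Op 1: CLOSE 2-3: Q_total=16.00, C_total=7.00, V=2.29; Q2=13.71, Q3=2.29; dissipated=8.048
Op 2: CLOSE 4-1: Q_total=18.00, C_total=9.00, V=2.00; Q4=12.00, Q1=6.00; dissipated=4.000
Op 3: CLOSE 4-3: Q_total=14.29, C_total=7.00, V=2.04; Q4=12.24, Q3=2.04; dissipated=0.035
Op 4: CLOSE 1-4: Q_total=18.24, C_total=9.00, V=2.03; Q1=6.08, Q4=12.16; dissipated=0.002
Op 5: CLOSE 4-1: Q_total=18.24, C_total=9.00, V=2.03; Q4=12.16, Q1=6.08; dissipated=0.000
Total dissipated: 12.084 μJ

Answer: 12.08 μJ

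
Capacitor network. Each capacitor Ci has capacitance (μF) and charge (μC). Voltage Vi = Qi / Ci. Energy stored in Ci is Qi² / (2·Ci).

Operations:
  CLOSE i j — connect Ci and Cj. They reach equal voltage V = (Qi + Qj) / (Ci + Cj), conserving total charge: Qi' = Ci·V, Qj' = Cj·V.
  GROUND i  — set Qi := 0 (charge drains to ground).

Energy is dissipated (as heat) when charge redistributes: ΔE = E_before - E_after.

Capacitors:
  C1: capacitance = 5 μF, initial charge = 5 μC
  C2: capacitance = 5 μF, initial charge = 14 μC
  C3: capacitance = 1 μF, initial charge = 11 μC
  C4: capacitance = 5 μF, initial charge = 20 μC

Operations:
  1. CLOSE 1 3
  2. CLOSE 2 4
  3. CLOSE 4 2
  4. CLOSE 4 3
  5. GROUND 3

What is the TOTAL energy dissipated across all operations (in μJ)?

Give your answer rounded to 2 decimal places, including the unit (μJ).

Answer: 49.06 μJ

Derivation:
Initial: C1(5μF, Q=5μC, V=1.00V), C2(5μF, Q=14μC, V=2.80V), C3(1μF, Q=11μC, V=11.00V), C4(5μF, Q=20μC, V=4.00V)
Op 1: CLOSE 1-3: Q_total=16.00, C_total=6.00, V=2.67; Q1=13.33, Q3=2.67; dissipated=41.667
Op 2: CLOSE 2-4: Q_total=34.00, C_total=10.00, V=3.40; Q2=17.00, Q4=17.00; dissipated=1.800
Op 3: CLOSE 4-2: Q_total=34.00, C_total=10.00, V=3.40; Q4=17.00, Q2=17.00; dissipated=0.000
Op 4: CLOSE 4-3: Q_total=19.67, C_total=6.00, V=3.28; Q4=16.39, Q3=3.28; dissipated=0.224
Op 5: GROUND 3: Q3=0; energy lost=5.372
Total dissipated: 49.063 μJ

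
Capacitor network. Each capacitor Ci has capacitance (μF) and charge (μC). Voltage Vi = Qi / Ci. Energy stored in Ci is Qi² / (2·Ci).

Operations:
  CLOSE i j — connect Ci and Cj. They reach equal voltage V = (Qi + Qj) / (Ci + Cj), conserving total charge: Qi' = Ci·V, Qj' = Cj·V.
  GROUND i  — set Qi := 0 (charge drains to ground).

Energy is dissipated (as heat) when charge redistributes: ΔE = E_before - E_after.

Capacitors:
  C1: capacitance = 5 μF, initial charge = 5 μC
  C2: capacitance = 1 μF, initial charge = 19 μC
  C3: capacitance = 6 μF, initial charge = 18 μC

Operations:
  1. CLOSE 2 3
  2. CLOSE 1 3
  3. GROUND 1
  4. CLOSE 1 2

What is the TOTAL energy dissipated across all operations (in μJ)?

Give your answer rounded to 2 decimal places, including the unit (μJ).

Initial: C1(5μF, Q=5μC, V=1.00V), C2(1μF, Q=19μC, V=19.00V), C3(6μF, Q=18μC, V=3.00V)
Op 1: CLOSE 2-3: Q_total=37.00, C_total=7.00, V=5.29; Q2=5.29, Q3=31.71; dissipated=109.714
Op 2: CLOSE 1-3: Q_total=36.71, C_total=11.00, V=3.34; Q1=16.69, Q3=20.03; dissipated=25.046
Op 3: GROUND 1: Q1=0; energy lost=27.850
Op 4: CLOSE 1-2: Q_total=5.29, C_total=6.00, V=0.88; Q1=4.40, Q2=0.88; dissipated=11.641
Total dissipated: 174.252 μJ

Answer: 174.25 μJ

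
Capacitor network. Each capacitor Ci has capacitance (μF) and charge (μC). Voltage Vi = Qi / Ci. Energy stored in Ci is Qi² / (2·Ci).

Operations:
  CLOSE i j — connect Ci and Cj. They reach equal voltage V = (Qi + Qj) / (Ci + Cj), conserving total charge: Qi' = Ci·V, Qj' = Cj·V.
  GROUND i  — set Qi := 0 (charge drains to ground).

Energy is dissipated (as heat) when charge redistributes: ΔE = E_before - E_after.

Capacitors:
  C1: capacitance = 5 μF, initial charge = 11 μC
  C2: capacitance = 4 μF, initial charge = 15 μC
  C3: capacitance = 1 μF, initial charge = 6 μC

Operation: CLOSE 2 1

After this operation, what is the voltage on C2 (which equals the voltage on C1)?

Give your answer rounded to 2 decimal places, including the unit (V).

Answer: 2.89 V

Derivation:
Initial: C1(5μF, Q=11μC, V=2.20V), C2(4μF, Q=15μC, V=3.75V), C3(1μF, Q=6μC, V=6.00V)
Op 1: CLOSE 2-1: Q_total=26.00, C_total=9.00, V=2.89; Q2=11.56, Q1=14.44; dissipated=2.669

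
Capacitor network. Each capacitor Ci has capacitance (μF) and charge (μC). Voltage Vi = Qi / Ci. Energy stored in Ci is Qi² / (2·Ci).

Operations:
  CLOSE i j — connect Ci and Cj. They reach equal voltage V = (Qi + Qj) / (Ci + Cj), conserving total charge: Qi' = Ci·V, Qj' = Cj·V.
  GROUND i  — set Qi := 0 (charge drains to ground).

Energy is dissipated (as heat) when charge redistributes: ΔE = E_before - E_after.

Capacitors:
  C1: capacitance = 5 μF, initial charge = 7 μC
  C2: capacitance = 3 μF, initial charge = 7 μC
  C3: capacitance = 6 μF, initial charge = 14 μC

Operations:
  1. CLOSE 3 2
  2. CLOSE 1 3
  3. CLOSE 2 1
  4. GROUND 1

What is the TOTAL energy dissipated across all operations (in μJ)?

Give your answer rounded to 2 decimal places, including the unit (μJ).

Answer: 12.05 μJ

Derivation:
Initial: C1(5μF, Q=7μC, V=1.40V), C2(3μF, Q=7μC, V=2.33V), C3(6μF, Q=14μC, V=2.33V)
Op 1: CLOSE 3-2: Q_total=21.00, C_total=9.00, V=2.33; Q3=14.00, Q2=7.00; dissipated=0.000
Op 2: CLOSE 1-3: Q_total=21.00, C_total=11.00, V=1.91; Q1=9.55, Q3=11.45; dissipated=1.188
Op 3: CLOSE 2-1: Q_total=16.55, C_total=8.00, V=2.07; Q2=6.20, Q1=10.34; dissipated=0.169
Op 4: GROUND 1: Q1=0; energy lost=10.693
Total dissipated: 12.050 μJ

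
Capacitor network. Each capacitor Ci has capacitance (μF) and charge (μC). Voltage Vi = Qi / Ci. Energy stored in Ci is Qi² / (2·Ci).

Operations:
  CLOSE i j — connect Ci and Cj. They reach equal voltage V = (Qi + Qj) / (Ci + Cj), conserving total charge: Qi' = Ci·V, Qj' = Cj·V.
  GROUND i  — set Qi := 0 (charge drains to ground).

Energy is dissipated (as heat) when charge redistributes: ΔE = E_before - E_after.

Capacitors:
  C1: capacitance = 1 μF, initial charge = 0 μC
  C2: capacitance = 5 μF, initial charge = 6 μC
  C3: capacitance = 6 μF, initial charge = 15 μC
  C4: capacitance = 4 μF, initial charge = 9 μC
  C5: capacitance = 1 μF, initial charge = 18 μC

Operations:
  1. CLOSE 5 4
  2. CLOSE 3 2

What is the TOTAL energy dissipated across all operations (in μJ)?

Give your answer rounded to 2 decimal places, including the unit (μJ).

Initial: C1(1μF, Q=0μC, V=0.00V), C2(5μF, Q=6μC, V=1.20V), C3(6μF, Q=15μC, V=2.50V), C4(4μF, Q=9μC, V=2.25V), C5(1μF, Q=18μC, V=18.00V)
Op 1: CLOSE 5-4: Q_total=27.00, C_total=5.00, V=5.40; Q5=5.40, Q4=21.60; dissipated=99.225
Op 2: CLOSE 3-2: Q_total=21.00, C_total=11.00, V=1.91; Q3=11.45, Q2=9.55; dissipated=2.305
Total dissipated: 101.530 μJ

Answer: 101.53 μJ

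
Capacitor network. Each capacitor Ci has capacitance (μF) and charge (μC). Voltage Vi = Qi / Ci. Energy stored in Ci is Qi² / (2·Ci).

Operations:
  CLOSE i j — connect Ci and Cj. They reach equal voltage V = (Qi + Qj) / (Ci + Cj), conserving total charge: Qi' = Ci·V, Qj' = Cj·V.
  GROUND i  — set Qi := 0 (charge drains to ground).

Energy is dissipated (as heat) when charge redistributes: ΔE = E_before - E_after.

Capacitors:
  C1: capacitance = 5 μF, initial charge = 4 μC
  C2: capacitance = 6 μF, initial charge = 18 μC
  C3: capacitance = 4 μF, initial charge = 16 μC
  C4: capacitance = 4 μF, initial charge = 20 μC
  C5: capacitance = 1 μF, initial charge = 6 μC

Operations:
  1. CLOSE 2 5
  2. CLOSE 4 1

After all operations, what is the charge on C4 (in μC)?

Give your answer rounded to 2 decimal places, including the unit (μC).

Answer: 10.67 μC

Derivation:
Initial: C1(5μF, Q=4μC, V=0.80V), C2(6μF, Q=18μC, V=3.00V), C3(4μF, Q=16μC, V=4.00V), C4(4μF, Q=20μC, V=5.00V), C5(1μF, Q=6μC, V=6.00V)
Op 1: CLOSE 2-5: Q_total=24.00, C_total=7.00, V=3.43; Q2=20.57, Q5=3.43; dissipated=3.857
Op 2: CLOSE 4-1: Q_total=24.00, C_total=9.00, V=2.67; Q4=10.67, Q1=13.33; dissipated=19.600
Final charges: Q1=13.33, Q2=20.57, Q3=16.00, Q4=10.67, Q5=3.43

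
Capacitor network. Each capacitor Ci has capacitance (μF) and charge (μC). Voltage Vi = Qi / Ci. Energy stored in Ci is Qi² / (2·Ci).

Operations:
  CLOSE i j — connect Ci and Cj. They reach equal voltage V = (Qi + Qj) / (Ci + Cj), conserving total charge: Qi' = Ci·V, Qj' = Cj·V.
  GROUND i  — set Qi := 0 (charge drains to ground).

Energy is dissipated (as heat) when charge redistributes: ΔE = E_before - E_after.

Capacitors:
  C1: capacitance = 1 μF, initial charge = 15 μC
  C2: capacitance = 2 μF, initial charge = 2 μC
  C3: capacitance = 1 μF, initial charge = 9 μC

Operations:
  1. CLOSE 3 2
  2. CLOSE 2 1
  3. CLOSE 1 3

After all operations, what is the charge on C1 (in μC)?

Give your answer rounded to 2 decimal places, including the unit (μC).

Initial: C1(1μF, Q=15μC, V=15.00V), C2(2μF, Q=2μC, V=1.00V), C3(1μF, Q=9μC, V=9.00V)
Op 1: CLOSE 3-2: Q_total=11.00, C_total=3.00, V=3.67; Q3=3.67, Q2=7.33; dissipated=21.333
Op 2: CLOSE 2-1: Q_total=22.33, C_total=3.00, V=7.44; Q2=14.89, Q1=7.44; dissipated=42.815
Op 3: CLOSE 1-3: Q_total=11.11, C_total=2.00, V=5.56; Q1=5.56, Q3=5.56; dissipated=3.568
Final charges: Q1=5.56, Q2=14.89, Q3=5.56

Answer: 5.56 μC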